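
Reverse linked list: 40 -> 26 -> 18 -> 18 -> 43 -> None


Step 1: curr=40, set curr.next=prev(None) | reversed so far: 40
Step 2: curr=26, set curr.next=prev(40) | reversed so far: 26 -> 40
Step 3: curr=18, set curr.next=prev(26) | reversed so far: 18 -> 26 -> 40
Step 4: curr=18, set curr.next=prev(18) | reversed so far: 18 -> 18 -> 26 -> 40
Step 5: curr=43, set curr.next=prev(18) | reversed so far: 43 -> 18 -> 18 -> 26 -> 40

43 -> 18 -> 18 -> 26 -> 40 -> None


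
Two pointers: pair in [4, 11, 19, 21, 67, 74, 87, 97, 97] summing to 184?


lo=0(4)+hi=8(97)=101
lo=1(11)+hi=8(97)=108
lo=2(19)+hi=8(97)=116
lo=3(21)+hi=8(97)=118
lo=4(67)+hi=8(97)=164
lo=5(74)+hi=8(97)=171
lo=6(87)+hi=8(97)=184

Yes: 87+97=184


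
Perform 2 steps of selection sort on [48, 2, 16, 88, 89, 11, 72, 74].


Initial: [48, 2, 16, 88, 89, 11, 72, 74]
Step 1: min=2 at 1
  Swap: [2, 48, 16, 88, 89, 11, 72, 74]
Step 2: min=11 at 5
  Swap: [2, 11, 16, 88, 89, 48, 72, 74]

After 2 steps: [2, 11, 16, 88, 89, 48, 72, 74]


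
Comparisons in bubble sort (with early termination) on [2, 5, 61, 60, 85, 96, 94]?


Algorithm: bubble sort (with early termination)
Input: [2, 5, 61, 60, 85, 96, 94]
Sorted: [2, 5, 60, 61, 85, 94, 96]

11


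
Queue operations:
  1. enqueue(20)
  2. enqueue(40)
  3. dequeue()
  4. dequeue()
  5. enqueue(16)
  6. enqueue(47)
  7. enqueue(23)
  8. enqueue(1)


enqueue(20) -> [20]
enqueue(40) -> [20, 40]
dequeue()->20, [40]
dequeue()->40, []
enqueue(16) -> [16]
enqueue(47) -> [16, 47]
enqueue(23) -> [16, 47, 23]
enqueue(1) -> [16, 47, 23, 1]

Final queue: [16, 47, 23, 1]


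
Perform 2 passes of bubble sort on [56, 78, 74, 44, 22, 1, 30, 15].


Initial: [56, 78, 74, 44, 22, 1, 30, 15]
Pass 1: [56, 74, 44, 22, 1, 30, 15, 78] (6 swaps)
Pass 2: [56, 44, 22, 1, 30, 15, 74, 78] (5 swaps)

After 2 passes: [56, 44, 22, 1, 30, 15, 74, 78]


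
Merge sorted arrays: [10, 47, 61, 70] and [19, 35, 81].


Take 10 from A
Take 19 from B
Take 35 from B
Take 47 from A
Take 61 from A
Take 70 from A

Merged: [10, 19, 35, 47, 61, 70, 81]


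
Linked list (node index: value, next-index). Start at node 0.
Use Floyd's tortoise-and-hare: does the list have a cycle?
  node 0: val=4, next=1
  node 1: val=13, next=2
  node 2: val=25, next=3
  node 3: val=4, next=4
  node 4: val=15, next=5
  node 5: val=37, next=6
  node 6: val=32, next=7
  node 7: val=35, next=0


Floyd's tortoise (slow, +1) and hare (fast, +2):
  init: slow=0, fast=0
  step 1: slow=1, fast=2
  step 2: slow=2, fast=4
  step 3: slow=3, fast=6
  step 4: slow=4, fast=0
  step 5: slow=5, fast=2
  step 6: slow=6, fast=4
  step 7: slow=7, fast=6
  step 8: slow=0, fast=0
  slow == fast at node 0: cycle detected

Cycle: yes


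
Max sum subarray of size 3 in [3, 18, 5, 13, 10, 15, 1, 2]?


[0:3]: 26
[1:4]: 36
[2:5]: 28
[3:6]: 38
[4:7]: 26
[5:8]: 18

Max: 38 at [3:6]


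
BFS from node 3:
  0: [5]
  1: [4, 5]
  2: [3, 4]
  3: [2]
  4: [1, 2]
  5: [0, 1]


Visit 3, enqueue [2]
Visit 2, enqueue [4]
Visit 4, enqueue [1]
Visit 1, enqueue [5]
Visit 5, enqueue [0]
Visit 0, enqueue []

BFS order: [3, 2, 4, 1, 5, 0]


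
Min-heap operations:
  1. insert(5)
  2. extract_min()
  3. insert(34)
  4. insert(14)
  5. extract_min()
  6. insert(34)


insert(5) -> [5]
extract_min()->5, []
insert(34) -> [34]
insert(14) -> [14, 34]
extract_min()->14, [34]
insert(34) -> [34, 34]

Final heap: [34, 34]


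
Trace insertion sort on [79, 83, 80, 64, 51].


Initial: [79, 83, 80, 64, 51]
Insert 83: [79, 83, 80, 64, 51]
Insert 80: [79, 80, 83, 64, 51]
Insert 64: [64, 79, 80, 83, 51]
Insert 51: [51, 64, 79, 80, 83]

Sorted: [51, 64, 79, 80, 83]


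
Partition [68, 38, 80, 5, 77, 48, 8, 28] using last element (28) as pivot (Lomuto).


Pivot: 28
  5 <= 28: swap -> [5, 38, 80, 68, 77, 48, 8, 28]
  8 <= 28: swap -> [5, 8, 80, 68, 77, 48, 38, 28]
Place pivot at 2: [5, 8, 28, 68, 77, 48, 38, 80]

Partitioned: [5, 8, 28, 68, 77, 48, 38, 80]


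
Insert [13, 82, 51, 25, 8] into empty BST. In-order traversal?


Insert 13: root
Insert 82: R from 13
Insert 51: R from 13 -> L from 82
Insert 25: R from 13 -> L from 82 -> L from 51
Insert 8: L from 13

In-order: [8, 13, 25, 51, 82]


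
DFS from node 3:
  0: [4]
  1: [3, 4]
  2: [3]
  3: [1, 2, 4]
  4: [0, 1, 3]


Visit 3, push [4, 2, 1]
Visit 1, push [4]
Visit 4, push [0]
Visit 0, push []
Visit 2, push []

DFS order: [3, 1, 4, 0, 2]


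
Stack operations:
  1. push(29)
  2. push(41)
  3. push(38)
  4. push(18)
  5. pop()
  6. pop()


push(29) -> [29]
push(41) -> [29, 41]
push(38) -> [29, 41, 38]
push(18) -> [29, 41, 38, 18]
pop()->18, [29, 41, 38]
pop()->38, [29, 41]

Final stack: [29, 41]


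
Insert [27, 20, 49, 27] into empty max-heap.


Insert 27: [27]
Insert 20: [27, 20]
Insert 49: [49, 20, 27]
Insert 27: [49, 27, 27, 20]

Final heap: [49, 27, 27, 20]


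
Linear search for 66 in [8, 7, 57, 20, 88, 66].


i=0: 8!=66
i=1: 7!=66
i=2: 57!=66
i=3: 20!=66
i=4: 88!=66
i=5: 66==66 found!

Found at 5, 6 comps


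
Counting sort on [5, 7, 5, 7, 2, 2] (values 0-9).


Input: [5, 7, 5, 7, 2, 2]
Counts: [0, 0, 2, 0, 0, 2, 0, 2, 0, 0]

Sorted: [2, 2, 5, 5, 7, 7]


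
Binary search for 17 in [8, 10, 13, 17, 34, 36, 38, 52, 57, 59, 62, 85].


Step 1: lo=0, hi=11, mid=5, val=36
Step 2: lo=0, hi=4, mid=2, val=13
Step 3: lo=3, hi=4, mid=3, val=17

Found at index 3


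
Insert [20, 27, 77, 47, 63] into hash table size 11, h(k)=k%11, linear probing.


Insert 20: h=9 -> slot 9
Insert 27: h=5 -> slot 5
Insert 77: h=0 -> slot 0
Insert 47: h=3 -> slot 3
Insert 63: h=8 -> slot 8

Table: [77, None, None, 47, None, 27, None, None, 63, 20, None]


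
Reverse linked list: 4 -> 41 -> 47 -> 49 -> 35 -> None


Step 1: curr=4, set curr.next=prev(None) | reversed so far: 4
Step 2: curr=41, set curr.next=prev(4) | reversed so far: 41 -> 4
Step 3: curr=47, set curr.next=prev(41) | reversed so far: 47 -> 41 -> 4
Step 4: curr=49, set curr.next=prev(47) | reversed so far: 49 -> 47 -> 41 -> 4
Step 5: curr=35, set curr.next=prev(49) | reversed so far: 35 -> 49 -> 47 -> 41 -> 4

35 -> 49 -> 47 -> 41 -> 4 -> None


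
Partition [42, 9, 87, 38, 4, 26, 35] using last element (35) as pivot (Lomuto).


Pivot: 35
  9 <= 35: swap -> [9, 42, 87, 38, 4, 26, 35]
  4 <= 35: swap -> [9, 4, 87, 38, 42, 26, 35]
  26 <= 35: swap -> [9, 4, 26, 38, 42, 87, 35]
Place pivot at 3: [9, 4, 26, 35, 42, 87, 38]

Partitioned: [9, 4, 26, 35, 42, 87, 38]


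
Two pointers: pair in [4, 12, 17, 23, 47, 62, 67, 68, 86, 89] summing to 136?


lo=0(4)+hi=9(89)=93
lo=1(12)+hi=9(89)=101
lo=2(17)+hi=9(89)=106
lo=3(23)+hi=9(89)=112
lo=4(47)+hi=9(89)=136

Yes: 47+89=136


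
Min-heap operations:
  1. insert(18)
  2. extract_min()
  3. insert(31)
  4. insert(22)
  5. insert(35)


insert(18) -> [18]
extract_min()->18, []
insert(31) -> [31]
insert(22) -> [22, 31]
insert(35) -> [22, 31, 35]

Final heap: [22, 31, 35]


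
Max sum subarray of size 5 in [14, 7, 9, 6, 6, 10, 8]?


[0:5]: 42
[1:6]: 38
[2:7]: 39

Max: 42 at [0:5]


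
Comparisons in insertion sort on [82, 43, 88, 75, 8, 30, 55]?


Algorithm: insertion sort
Input: [82, 43, 88, 75, 8, 30, 55]
Sorted: [8, 30, 43, 55, 75, 82, 88]

18


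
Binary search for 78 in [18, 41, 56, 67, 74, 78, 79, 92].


Step 1: lo=0, hi=7, mid=3, val=67
Step 2: lo=4, hi=7, mid=5, val=78

Found at index 5


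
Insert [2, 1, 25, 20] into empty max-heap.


Insert 2: [2]
Insert 1: [2, 1]
Insert 25: [25, 1, 2]
Insert 20: [25, 20, 2, 1]

Final heap: [25, 20, 2, 1]


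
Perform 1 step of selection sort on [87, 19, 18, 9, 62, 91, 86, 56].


Initial: [87, 19, 18, 9, 62, 91, 86, 56]
Step 1: min=9 at 3
  Swap: [9, 19, 18, 87, 62, 91, 86, 56]

After 1 step: [9, 19, 18, 87, 62, 91, 86, 56]


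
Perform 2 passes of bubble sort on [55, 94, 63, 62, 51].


Initial: [55, 94, 63, 62, 51]
Pass 1: [55, 63, 62, 51, 94] (3 swaps)
Pass 2: [55, 62, 51, 63, 94] (2 swaps)

After 2 passes: [55, 62, 51, 63, 94]


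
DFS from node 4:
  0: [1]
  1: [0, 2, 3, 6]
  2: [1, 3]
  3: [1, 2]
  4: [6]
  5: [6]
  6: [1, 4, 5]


Visit 4, push [6]
Visit 6, push [5, 1]
Visit 1, push [3, 2, 0]
Visit 0, push []
Visit 2, push [3]
Visit 3, push []
Visit 5, push []

DFS order: [4, 6, 1, 0, 2, 3, 5]


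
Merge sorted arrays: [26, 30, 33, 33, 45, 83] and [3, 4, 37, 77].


Take 3 from B
Take 4 from B
Take 26 from A
Take 30 from A
Take 33 from A
Take 33 from A
Take 37 from B
Take 45 from A
Take 77 from B

Merged: [3, 4, 26, 30, 33, 33, 37, 45, 77, 83]


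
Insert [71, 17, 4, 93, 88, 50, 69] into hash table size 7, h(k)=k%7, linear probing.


Insert 71: h=1 -> slot 1
Insert 17: h=3 -> slot 3
Insert 4: h=4 -> slot 4
Insert 93: h=2 -> slot 2
Insert 88: h=4, 1 probes -> slot 5
Insert 50: h=1, 5 probes -> slot 6
Insert 69: h=6, 1 probes -> slot 0

Table: [69, 71, 93, 17, 4, 88, 50]


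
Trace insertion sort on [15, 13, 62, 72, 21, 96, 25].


Initial: [15, 13, 62, 72, 21, 96, 25]
Insert 13: [13, 15, 62, 72, 21, 96, 25]
Insert 62: [13, 15, 62, 72, 21, 96, 25]
Insert 72: [13, 15, 62, 72, 21, 96, 25]
Insert 21: [13, 15, 21, 62, 72, 96, 25]
Insert 96: [13, 15, 21, 62, 72, 96, 25]
Insert 25: [13, 15, 21, 25, 62, 72, 96]

Sorted: [13, 15, 21, 25, 62, 72, 96]


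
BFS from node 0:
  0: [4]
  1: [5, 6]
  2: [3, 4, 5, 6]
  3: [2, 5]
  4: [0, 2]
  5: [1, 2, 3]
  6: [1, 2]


Visit 0, enqueue [4]
Visit 4, enqueue [2]
Visit 2, enqueue [3, 5, 6]
Visit 3, enqueue []
Visit 5, enqueue [1]
Visit 6, enqueue []
Visit 1, enqueue []

BFS order: [0, 4, 2, 3, 5, 6, 1]


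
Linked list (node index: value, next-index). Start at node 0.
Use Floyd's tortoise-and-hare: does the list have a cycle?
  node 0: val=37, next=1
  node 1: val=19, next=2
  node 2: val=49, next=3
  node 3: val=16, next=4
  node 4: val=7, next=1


Floyd's tortoise (slow, +1) and hare (fast, +2):
  init: slow=0, fast=0
  step 1: slow=1, fast=2
  step 2: slow=2, fast=4
  step 3: slow=3, fast=2
  step 4: slow=4, fast=4
  slow == fast at node 4: cycle detected

Cycle: yes


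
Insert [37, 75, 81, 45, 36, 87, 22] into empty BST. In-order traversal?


Insert 37: root
Insert 75: R from 37
Insert 81: R from 37 -> R from 75
Insert 45: R from 37 -> L from 75
Insert 36: L from 37
Insert 87: R from 37 -> R from 75 -> R from 81
Insert 22: L from 37 -> L from 36

In-order: [22, 36, 37, 45, 75, 81, 87]


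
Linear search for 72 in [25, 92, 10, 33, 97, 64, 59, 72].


i=0: 25!=72
i=1: 92!=72
i=2: 10!=72
i=3: 33!=72
i=4: 97!=72
i=5: 64!=72
i=6: 59!=72
i=7: 72==72 found!

Found at 7, 8 comps


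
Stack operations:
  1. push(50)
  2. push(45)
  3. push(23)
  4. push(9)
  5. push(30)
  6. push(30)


push(50) -> [50]
push(45) -> [50, 45]
push(23) -> [50, 45, 23]
push(9) -> [50, 45, 23, 9]
push(30) -> [50, 45, 23, 9, 30]
push(30) -> [50, 45, 23, 9, 30, 30]

Final stack: [50, 45, 23, 9, 30, 30]


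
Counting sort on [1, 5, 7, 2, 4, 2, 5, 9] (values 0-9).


Input: [1, 5, 7, 2, 4, 2, 5, 9]
Counts: [0, 1, 2, 0, 1, 2, 0, 1, 0, 1]

Sorted: [1, 2, 2, 4, 5, 5, 7, 9]


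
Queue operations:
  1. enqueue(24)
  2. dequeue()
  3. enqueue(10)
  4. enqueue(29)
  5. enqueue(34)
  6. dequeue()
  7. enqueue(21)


enqueue(24) -> [24]
dequeue()->24, []
enqueue(10) -> [10]
enqueue(29) -> [10, 29]
enqueue(34) -> [10, 29, 34]
dequeue()->10, [29, 34]
enqueue(21) -> [29, 34, 21]

Final queue: [29, 34, 21]


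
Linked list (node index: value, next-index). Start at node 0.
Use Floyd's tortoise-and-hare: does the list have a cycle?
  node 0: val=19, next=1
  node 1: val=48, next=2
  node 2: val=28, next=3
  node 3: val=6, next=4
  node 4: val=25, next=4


Floyd's tortoise (slow, +1) and hare (fast, +2):
  init: slow=0, fast=0
  step 1: slow=1, fast=2
  step 2: slow=2, fast=4
  step 3: slow=3, fast=4
  step 4: slow=4, fast=4
  slow == fast at node 4: cycle detected

Cycle: yes


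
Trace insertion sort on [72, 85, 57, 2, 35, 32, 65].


Initial: [72, 85, 57, 2, 35, 32, 65]
Insert 85: [72, 85, 57, 2, 35, 32, 65]
Insert 57: [57, 72, 85, 2, 35, 32, 65]
Insert 2: [2, 57, 72, 85, 35, 32, 65]
Insert 35: [2, 35, 57, 72, 85, 32, 65]
Insert 32: [2, 32, 35, 57, 72, 85, 65]
Insert 65: [2, 32, 35, 57, 65, 72, 85]

Sorted: [2, 32, 35, 57, 65, 72, 85]


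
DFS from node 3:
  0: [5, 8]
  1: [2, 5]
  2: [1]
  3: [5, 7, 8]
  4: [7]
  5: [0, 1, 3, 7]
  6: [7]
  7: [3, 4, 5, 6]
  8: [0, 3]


Visit 3, push [8, 7, 5]
Visit 5, push [7, 1, 0]
Visit 0, push [8]
Visit 8, push []
Visit 1, push [2]
Visit 2, push []
Visit 7, push [6, 4]
Visit 4, push []
Visit 6, push []

DFS order: [3, 5, 0, 8, 1, 2, 7, 4, 6]


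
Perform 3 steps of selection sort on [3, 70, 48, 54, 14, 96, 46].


Initial: [3, 70, 48, 54, 14, 96, 46]
Step 1: min=3 at 0
  Swap: [3, 70, 48, 54, 14, 96, 46]
Step 2: min=14 at 4
  Swap: [3, 14, 48, 54, 70, 96, 46]
Step 3: min=46 at 6
  Swap: [3, 14, 46, 54, 70, 96, 48]

After 3 steps: [3, 14, 46, 54, 70, 96, 48]


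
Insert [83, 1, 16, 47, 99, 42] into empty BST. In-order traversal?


Insert 83: root
Insert 1: L from 83
Insert 16: L from 83 -> R from 1
Insert 47: L from 83 -> R from 1 -> R from 16
Insert 99: R from 83
Insert 42: L from 83 -> R from 1 -> R from 16 -> L from 47

In-order: [1, 16, 42, 47, 83, 99]


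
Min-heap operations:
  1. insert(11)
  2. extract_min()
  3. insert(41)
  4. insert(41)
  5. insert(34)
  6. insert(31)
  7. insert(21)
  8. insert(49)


insert(11) -> [11]
extract_min()->11, []
insert(41) -> [41]
insert(41) -> [41, 41]
insert(34) -> [34, 41, 41]
insert(31) -> [31, 34, 41, 41]
insert(21) -> [21, 31, 41, 41, 34]
insert(49) -> [21, 31, 41, 41, 34, 49]

Final heap: [21, 31, 41, 41, 34, 49]


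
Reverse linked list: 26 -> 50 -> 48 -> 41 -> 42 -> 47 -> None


Step 1: curr=26, set curr.next=prev(None) | reversed so far: 26
Step 2: curr=50, set curr.next=prev(26) | reversed so far: 50 -> 26
Step 3: curr=48, set curr.next=prev(50) | reversed so far: 48 -> 50 -> 26
Step 4: curr=41, set curr.next=prev(48) | reversed so far: 41 -> 48 -> 50 -> 26
Step 5: curr=42, set curr.next=prev(41) | reversed so far: 42 -> 41 -> 48 -> 50 -> 26
Step 6: curr=47, set curr.next=prev(42) | reversed so far: 47 -> 42 -> 41 -> 48 -> 50 -> 26

47 -> 42 -> 41 -> 48 -> 50 -> 26 -> None


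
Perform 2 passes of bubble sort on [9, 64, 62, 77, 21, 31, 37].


Initial: [9, 64, 62, 77, 21, 31, 37]
Pass 1: [9, 62, 64, 21, 31, 37, 77] (4 swaps)
Pass 2: [9, 62, 21, 31, 37, 64, 77] (3 swaps)

After 2 passes: [9, 62, 21, 31, 37, 64, 77]


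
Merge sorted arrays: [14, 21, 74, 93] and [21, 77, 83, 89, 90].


Take 14 from A
Take 21 from A
Take 21 from B
Take 74 from A
Take 77 from B
Take 83 from B
Take 89 from B
Take 90 from B

Merged: [14, 21, 21, 74, 77, 83, 89, 90, 93]


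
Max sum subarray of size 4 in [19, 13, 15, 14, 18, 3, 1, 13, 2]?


[0:4]: 61
[1:5]: 60
[2:6]: 50
[3:7]: 36
[4:8]: 35
[5:9]: 19

Max: 61 at [0:4]


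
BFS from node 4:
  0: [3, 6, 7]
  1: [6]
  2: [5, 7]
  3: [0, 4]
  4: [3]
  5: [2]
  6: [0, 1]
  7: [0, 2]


Visit 4, enqueue [3]
Visit 3, enqueue [0]
Visit 0, enqueue [6, 7]
Visit 6, enqueue [1]
Visit 7, enqueue [2]
Visit 1, enqueue []
Visit 2, enqueue [5]
Visit 5, enqueue []

BFS order: [4, 3, 0, 6, 7, 1, 2, 5]


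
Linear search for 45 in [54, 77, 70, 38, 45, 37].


i=0: 54!=45
i=1: 77!=45
i=2: 70!=45
i=3: 38!=45
i=4: 45==45 found!

Found at 4, 5 comps


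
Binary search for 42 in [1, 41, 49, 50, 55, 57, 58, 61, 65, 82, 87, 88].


Step 1: lo=0, hi=11, mid=5, val=57
Step 2: lo=0, hi=4, mid=2, val=49
Step 3: lo=0, hi=1, mid=0, val=1
Step 4: lo=1, hi=1, mid=1, val=41

Not found


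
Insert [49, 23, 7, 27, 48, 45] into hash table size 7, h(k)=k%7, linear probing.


Insert 49: h=0 -> slot 0
Insert 23: h=2 -> slot 2
Insert 7: h=0, 1 probes -> slot 1
Insert 27: h=6 -> slot 6
Insert 48: h=6, 4 probes -> slot 3
Insert 45: h=3, 1 probes -> slot 4

Table: [49, 7, 23, 48, 45, None, 27]


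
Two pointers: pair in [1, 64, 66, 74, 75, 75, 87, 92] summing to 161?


lo=0(1)+hi=7(92)=93
lo=1(64)+hi=7(92)=156
lo=2(66)+hi=7(92)=158
lo=3(74)+hi=7(92)=166
lo=3(74)+hi=6(87)=161

Yes: 74+87=161


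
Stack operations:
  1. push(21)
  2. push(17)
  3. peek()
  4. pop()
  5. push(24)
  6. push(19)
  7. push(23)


push(21) -> [21]
push(17) -> [21, 17]
peek()->17
pop()->17, [21]
push(24) -> [21, 24]
push(19) -> [21, 24, 19]
push(23) -> [21, 24, 19, 23]

Final stack: [21, 24, 19, 23]


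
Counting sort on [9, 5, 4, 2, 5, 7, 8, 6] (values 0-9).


Input: [9, 5, 4, 2, 5, 7, 8, 6]
Counts: [0, 0, 1, 0, 1, 2, 1, 1, 1, 1]

Sorted: [2, 4, 5, 5, 6, 7, 8, 9]


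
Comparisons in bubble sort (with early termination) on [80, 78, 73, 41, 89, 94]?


Algorithm: bubble sort (with early termination)
Input: [80, 78, 73, 41, 89, 94]
Sorted: [41, 73, 78, 80, 89, 94]

14


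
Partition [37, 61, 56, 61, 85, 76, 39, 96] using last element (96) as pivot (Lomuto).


Pivot: 96
  37 <= 96: advance i (no swap)
  61 <= 96: advance i (no swap)
  56 <= 96: advance i (no swap)
  61 <= 96: advance i (no swap)
  85 <= 96: advance i (no swap)
  76 <= 96: advance i (no swap)
  39 <= 96: advance i (no swap)
Place pivot at 7: [37, 61, 56, 61, 85, 76, 39, 96]

Partitioned: [37, 61, 56, 61, 85, 76, 39, 96]


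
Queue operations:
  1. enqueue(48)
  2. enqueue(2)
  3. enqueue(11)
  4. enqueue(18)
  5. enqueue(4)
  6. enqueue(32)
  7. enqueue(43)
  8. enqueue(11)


enqueue(48) -> [48]
enqueue(2) -> [48, 2]
enqueue(11) -> [48, 2, 11]
enqueue(18) -> [48, 2, 11, 18]
enqueue(4) -> [48, 2, 11, 18, 4]
enqueue(32) -> [48, 2, 11, 18, 4, 32]
enqueue(43) -> [48, 2, 11, 18, 4, 32, 43]
enqueue(11) -> [48, 2, 11, 18, 4, 32, 43, 11]

Final queue: [48, 2, 11, 18, 4, 32, 43, 11]


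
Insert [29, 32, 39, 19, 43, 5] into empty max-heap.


Insert 29: [29]
Insert 32: [32, 29]
Insert 39: [39, 29, 32]
Insert 19: [39, 29, 32, 19]
Insert 43: [43, 39, 32, 19, 29]
Insert 5: [43, 39, 32, 19, 29, 5]

Final heap: [43, 39, 32, 19, 29, 5]


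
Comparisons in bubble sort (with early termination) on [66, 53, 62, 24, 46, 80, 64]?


Algorithm: bubble sort (with early termination)
Input: [66, 53, 62, 24, 46, 80, 64]
Sorted: [24, 46, 53, 62, 64, 66, 80]

18


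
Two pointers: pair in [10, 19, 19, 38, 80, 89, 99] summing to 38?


lo=0(10)+hi=6(99)=109
lo=0(10)+hi=5(89)=99
lo=0(10)+hi=4(80)=90
lo=0(10)+hi=3(38)=48
lo=0(10)+hi=2(19)=29
lo=1(19)+hi=2(19)=38

Yes: 19+19=38


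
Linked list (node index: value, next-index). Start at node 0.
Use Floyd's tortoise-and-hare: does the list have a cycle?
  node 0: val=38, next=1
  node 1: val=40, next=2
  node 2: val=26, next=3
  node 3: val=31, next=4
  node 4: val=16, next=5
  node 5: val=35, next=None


Floyd's tortoise (slow, +1) and hare (fast, +2):
  init: slow=0, fast=0
  step 1: slow=1, fast=2
  step 2: slow=2, fast=4
  step 3: fast 4->5->None, no cycle

Cycle: no


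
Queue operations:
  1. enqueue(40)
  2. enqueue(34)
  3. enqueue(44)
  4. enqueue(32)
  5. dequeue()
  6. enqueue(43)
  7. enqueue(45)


enqueue(40) -> [40]
enqueue(34) -> [40, 34]
enqueue(44) -> [40, 34, 44]
enqueue(32) -> [40, 34, 44, 32]
dequeue()->40, [34, 44, 32]
enqueue(43) -> [34, 44, 32, 43]
enqueue(45) -> [34, 44, 32, 43, 45]

Final queue: [34, 44, 32, 43, 45]


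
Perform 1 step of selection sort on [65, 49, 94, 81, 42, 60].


Initial: [65, 49, 94, 81, 42, 60]
Step 1: min=42 at 4
  Swap: [42, 49, 94, 81, 65, 60]

After 1 step: [42, 49, 94, 81, 65, 60]


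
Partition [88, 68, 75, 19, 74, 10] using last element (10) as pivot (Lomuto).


Pivot: 10
Place pivot at 0: [10, 68, 75, 19, 74, 88]

Partitioned: [10, 68, 75, 19, 74, 88]


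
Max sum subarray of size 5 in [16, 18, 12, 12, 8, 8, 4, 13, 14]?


[0:5]: 66
[1:6]: 58
[2:7]: 44
[3:8]: 45
[4:9]: 47

Max: 66 at [0:5]


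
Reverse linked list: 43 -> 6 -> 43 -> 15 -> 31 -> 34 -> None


Step 1: curr=43, set curr.next=prev(None) | reversed so far: 43
Step 2: curr=6, set curr.next=prev(43) | reversed so far: 6 -> 43
Step 3: curr=43, set curr.next=prev(6) | reversed so far: 43 -> 6 -> 43
Step 4: curr=15, set curr.next=prev(43) | reversed so far: 15 -> 43 -> 6 -> 43
Step 5: curr=31, set curr.next=prev(15) | reversed so far: 31 -> 15 -> 43 -> 6 -> 43
Step 6: curr=34, set curr.next=prev(31) | reversed so far: 34 -> 31 -> 15 -> 43 -> 6 -> 43

34 -> 31 -> 15 -> 43 -> 6 -> 43 -> None


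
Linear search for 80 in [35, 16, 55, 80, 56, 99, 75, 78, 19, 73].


i=0: 35!=80
i=1: 16!=80
i=2: 55!=80
i=3: 80==80 found!

Found at 3, 4 comps


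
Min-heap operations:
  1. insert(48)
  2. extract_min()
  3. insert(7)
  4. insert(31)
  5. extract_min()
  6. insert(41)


insert(48) -> [48]
extract_min()->48, []
insert(7) -> [7]
insert(31) -> [7, 31]
extract_min()->7, [31]
insert(41) -> [31, 41]

Final heap: [31, 41]


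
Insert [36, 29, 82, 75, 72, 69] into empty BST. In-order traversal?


Insert 36: root
Insert 29: L from 36
Insert 82: R from 36
Insert 75: R from 36 -> L from 82
Insert 72: R from 36 -> L from 82 -> L from 75
Insert 69: R from 36 -> L from 82 -> L from 75 -> L from 72

In-order: [29, 36, 69, 72, 75, 82]


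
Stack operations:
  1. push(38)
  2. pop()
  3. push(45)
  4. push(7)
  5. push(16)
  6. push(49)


push(38) -> [38]
pop()->38, []
push(45) -> [45]
push(7) -> [45, 7]
push(16) -> [45, 7, 16]
push(49) -> [45, 7, 16, 49]

Final stack: [45, 7, 16, 49]


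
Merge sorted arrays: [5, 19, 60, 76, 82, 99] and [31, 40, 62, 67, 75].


Take 5 from A
Take 19 from A
Take 31 from B
Take 40 from B
Take 60 from A
Take 62 from B
Take 67 from B
Take 75 from B

Merged: [5, 19, 31, 40, 60, 62, 67, 75, 76, 82, 99]


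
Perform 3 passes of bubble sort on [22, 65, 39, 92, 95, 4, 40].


Initial: [22, 65, 39, 92, 95, 4, 40]
Pass 1: [22, 39, 65, 92, 4, 40, 95] (3 swaps)
Pass 2: [22, 39, 65, 4, 40, 92, 95] (2 swaps)
Pass 3: [22, 39, 4, 40, 65, 92, 95] (2 swaps)

After 3 passes: [22, 39, 4, 40, 65, 92, 95]


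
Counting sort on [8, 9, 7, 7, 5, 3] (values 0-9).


Input: [8, 9, 7, 7, 5, 3]
Counts: [0, 0, 0, 1, 0, 1, 0, 2, 1, 1]

Sorted: [3, 5, 7, 7, 8, 9]


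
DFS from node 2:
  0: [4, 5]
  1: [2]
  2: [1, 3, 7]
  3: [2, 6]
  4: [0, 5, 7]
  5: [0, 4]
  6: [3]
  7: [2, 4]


Visit 2, push [7, 3, 1]
Visit 1, push []
Visit 3, push [6]
Visit 6, push []
Visit 7, push [4]
Visit 4, push [5, 0]
Visit 0, push [5]
Visit 5, push []

DFS order: [2, 1, 3, 6, 7, 4, 0, 5]


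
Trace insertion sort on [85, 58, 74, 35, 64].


Initial: [85, 58, 74, 35, 64]
Insert 58: [58, 85, 74, 35, 64]
Insert 74: [58, 74, 85, 35, 64]
Insert 35: [35, 58, 74, 85, 64]
Insert 64: [35, 58, 64, 74, 85]

Sorted: [35, 58, 64, 74, 85]


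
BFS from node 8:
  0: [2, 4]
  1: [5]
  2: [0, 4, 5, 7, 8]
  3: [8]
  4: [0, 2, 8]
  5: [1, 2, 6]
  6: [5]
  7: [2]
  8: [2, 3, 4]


Visit 8, enqueue [2, 3, 4]
Visit 2, enqueue [0, 5, 7]
Visit 3, enqueue []
Visit 4, enqueue []
Visit 0, enqueue []
Visit 5, enqueue [1, 6]
Visit 7, enqueue []
Visit 1, enqueue []
Visit 6, enqueue []

BFS order: [8, 2, 3, 4, 0, 5, 7, 1, 6]


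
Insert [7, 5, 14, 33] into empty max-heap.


Insert 7: [7]
Insert 5: [7, 5]
Insert 14: [14, 5, 7]
Insert 33: [33, 14, 7, 5]

Final heap: [33, 14, 7, 5]


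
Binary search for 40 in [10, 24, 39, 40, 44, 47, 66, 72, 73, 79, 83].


Step 1: lo=0, hi=10, mid=5, val=47
Step 2: lo=0, hi=4, mid=2, val=39
Step 3: lo=3, hi=4, mid=3, val=40

Found at index 3


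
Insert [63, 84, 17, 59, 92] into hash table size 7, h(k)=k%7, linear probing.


Insert 63: h=0 -> slot 0
Insert 84: h=0, 1 probes -> slot 1
Insert 17: h=3 -> slot 3
Insert 59: h=3, 1 probes -> slot 4
Insert 92: h=1, 1 probes -> slot 2

Table: [63, 84, 92, 17, 59, None, None]


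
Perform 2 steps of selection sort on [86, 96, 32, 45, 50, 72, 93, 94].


Initial: [86, 96, 32, 45, 50, 72, 93, 94]
Step 1: min=32 at 2
  Swap: [32, 96, 86, 45, 50, 72, 93, 94]
Step 2: min=45 at 3
  Swap: [32, 45, 86, 96, 50, 72, 93, 94]

After 2 steps: [32, 45, 86, 96, 50, 72, 93, 94]


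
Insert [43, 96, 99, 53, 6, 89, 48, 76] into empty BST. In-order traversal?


Insert 43: root
Insert 96: R from 43
Insert 99: R from 43 -> R from 96
Insert 53: R from 43 -> L from 96
Insert 6: L from 43
Insert 89: R from 43 -> L from 96 -> R from 53
Insert 48: R from 43 -> L from 96 -> L from 53
Insert 76: R from 43 -> L from 96 -> R from 53 -> L from 89

In-order: [6, 43, 48, 53, 76, 89, 96, 99]


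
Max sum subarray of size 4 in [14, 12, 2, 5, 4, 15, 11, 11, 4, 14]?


[0:4]: 33
[1:5]: 23
[2:6]: 26
[3:7]: 35
[4:8]: 41
[5:9]: 41
[6:10]: 40

Max: 41 at [4:8]


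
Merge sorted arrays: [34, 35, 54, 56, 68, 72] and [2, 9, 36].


Take 2 from B
Take 9 from B
Take 34 from A
Take 35 from A
Take 36 from B

Merged: [2, 9, 34, 35, 36, 54, 56, 68, 72]


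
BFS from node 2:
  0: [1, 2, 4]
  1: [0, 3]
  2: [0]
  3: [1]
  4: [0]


Visit 2, enqueue [0]
Visit 0, enqueue [1, 4]
Visit 1, enqueue [3]
Visit 4, enqueue []
Visit 3, enqueue []

BFS order: [2, 0, 1, 4, 3]


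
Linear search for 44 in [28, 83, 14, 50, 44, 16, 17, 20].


i=0: 28!=44
i=1: 83!=44
i=2: 14!=44
i=3: 50!=44
i=4: 44==44 found!

Found at 4, 5 comps


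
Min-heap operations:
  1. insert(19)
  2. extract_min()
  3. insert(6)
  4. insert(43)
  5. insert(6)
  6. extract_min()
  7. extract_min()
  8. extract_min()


insert(19) -> [19]
extract_min()->19, []
insert(6) -> [6]
insert(43) -> [6, 43]
insert(6) -> [6, 43, 6]
extract_min()->6, [6, 43]
extract_min()->6, [43]
extract_min()->43, []

Final heap: []


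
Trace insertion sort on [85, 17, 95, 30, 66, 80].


Initial: [85, 17, 95, 30, 66, 80]
Insert 17: [17, 85, 95, 30, 66, 80]
Insert 95: [17, 85, 95, 30, 66, 80]
Insert 30: [17, 30, 85, 95, 66, 80]
Insert 66: [17, 30, 66, 85, 95, 80]
Insert 80: [17, 30, 66, 80, 85, 95]

Sorted: [17, 30, 66, 80, 85, 95]


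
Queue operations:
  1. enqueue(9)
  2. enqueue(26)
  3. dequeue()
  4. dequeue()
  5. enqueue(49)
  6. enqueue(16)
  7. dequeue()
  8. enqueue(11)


enqueue(9) -> [9]
enqueue(26) -> [9, 26]
dequeue()->9, [26]
dequeue()->26, []
enqueue(49) -> [49]
enqueue(16) -> [49, 16]
dequeue()->49, [16]
enqueue(11) -> [16, 11]

Final queue: [16, 11]


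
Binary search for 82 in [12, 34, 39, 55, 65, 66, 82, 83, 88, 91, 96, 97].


Step 1: lo=0, hi=11, mid=5, val=66
Step 2: lo=6, hi=11, mid=8, val=88
Step 3: lo=6, hi=7, mid=6, val=82

Found at index 6


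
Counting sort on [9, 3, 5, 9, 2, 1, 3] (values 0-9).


Input: [9, 3, 5, 9, 2, 1, 3]
Counts: [0, 1, 1, 2, 0, 1, 0, 0, 0, 2]

Sorted: [1, 2, 3, 3, 5, 9, 9]


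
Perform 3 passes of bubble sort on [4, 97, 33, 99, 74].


Initial: [4, 97, 33, 99, 74]
Pass 1: [4, 33, 97, 74, 99] (2 swaps)
Pass 2: [4, 33, 74, 97, 99] (1 swaps)
Pass 3: [4, 33, 74, 97, 99] (0 swaps)

After 3 passes: [4, 33, 74, 97, 99]


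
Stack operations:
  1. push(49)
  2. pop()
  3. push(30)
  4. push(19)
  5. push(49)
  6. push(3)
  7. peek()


push(49) -> [49]
pop()->49, []
push(30) -> [30]
push(19) -> [30, 19]
push(49) -> [30, 19, 49]
push(3) -> [30, 19, 49, 3]
peek()->3

Final stack: [30, 19, 49, 3]


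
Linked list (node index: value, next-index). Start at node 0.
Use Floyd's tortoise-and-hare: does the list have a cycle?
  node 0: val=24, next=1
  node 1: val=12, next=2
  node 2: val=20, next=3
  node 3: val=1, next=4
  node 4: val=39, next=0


Floyd's tortoise (slow, +1) and hare (fast, +2):
  init: slow=0, fast=0
  step 1: slow=1, fast=2
  step 2: slow=2, fast=4
  step 3: slow=3, fast=1
  step 4: slow=4, fast=3
  step 5: slow=0, fast=0
  slow == fast at node 0: cycle detected

Cycle: yes


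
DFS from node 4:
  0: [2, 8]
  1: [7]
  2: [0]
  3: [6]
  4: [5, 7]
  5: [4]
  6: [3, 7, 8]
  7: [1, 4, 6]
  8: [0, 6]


Visit 4, push [7, 5]
Visit 5, push []
Visit 7, push [6, 1]
Visit 1, push []
Visit 6, push [8, 3]
Visit 3, push []
Visit 8, push [0]
Visit 0, push [2]
Visit 2, push []

DFS order: [4, 5, 7, 1, 6, 3, 8, 0, 2]


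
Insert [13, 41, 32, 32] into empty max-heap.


Insert 13: [13]
Insert 41: [41, 13]
Insert 32: [41, 13, 32]
Insert 32: [41, 32, 32, 13]

Final heap: [41, 32, 32, 13]


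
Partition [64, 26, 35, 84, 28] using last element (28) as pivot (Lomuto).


Pivot: 28
  26 <= 28: swap -> [26, 64, 35, 84, 28]
Place pivot at 1: [26, 28, 35, 84, 64]

Partitioned: [26, 28, 35, 84, 64]


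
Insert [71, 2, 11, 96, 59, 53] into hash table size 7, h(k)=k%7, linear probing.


Insert 71: h=1 -> slot 1
Insert 2: h=2 -> slot 2
Insert 11: h=4 -> slot 4
Insert 96: h=5 -> slot 5
Insert 59: h=3 -> slot 3
Insert 53: h=4, 2 probes -> slot 6

Table: [None, 71, 2, 59, 11, 96, 53]


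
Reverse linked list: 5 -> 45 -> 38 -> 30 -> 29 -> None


Step 1: curr=5, set curr.next=prev(None) | reversed so far: 5
Step 2: curr=45, set curr.next=prev(5) | reversed so far: 45 -> 5
Step 3: curr=38, set curr.next=prev(45) | reversed so far: 38 -> 45 -> 5
Step 4: curr=30, set curr.next=prev(38) | reversed so far: 30 -> 38 -> 45 -> 5
Step 5: curr=29, set curr.next=prev(30) | reversed so far: 29 -> 30 -> 38 -> 45 -> 5

29 -> 30 -> 38 -> 45 -> 5 -> None


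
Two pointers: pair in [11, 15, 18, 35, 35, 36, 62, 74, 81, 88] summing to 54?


lo=0(11)+hi=9(88)=99
lo=0(11)+hi=8(81)=92
lo=0(11)+hi=7(74)=85
lo=0(11)+hi=6(62)=73
lo=0(11)+hi=5(36)=47
lo=1(15)+hi=5(36)=51
lo=2(18)+hi=5(36)=54

Yes: 18+36=54


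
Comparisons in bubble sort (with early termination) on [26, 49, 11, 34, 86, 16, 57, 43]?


Algorithm: bubble sort (with early termination)
Input: [26, 49, 11, 34, 86, 16, 57, 43]
Sorted: [11, 16, 26, 34, 43, 49, 57, 86]

25


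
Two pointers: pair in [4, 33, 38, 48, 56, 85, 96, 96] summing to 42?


lo=0(4)+hi=7(96)=100
lo=0(4)+hi=6(96)=100
lo=0(4)+hi=5(85)=89
lo=0(4)+hi=4(56)=60
lo=0(4)+hi=3(48)=52
lo=0(4)+hi=2(38)=42

Yes: 4+38=42


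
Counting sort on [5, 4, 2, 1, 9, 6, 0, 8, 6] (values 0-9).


Input: [5, 4, 2, 1, 9, 6, 0, 8, 6]
Counts: [1, 1, 1, 0, 1, 1, 2, 0, 1, 1]

Sorted: [0, 1, 2, 4, 5, 6, 6, 8, 9]


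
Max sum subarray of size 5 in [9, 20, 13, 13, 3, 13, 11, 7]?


[0:5]: 58
[1:6]: 62
[2:7]: 53
[3:8]: 47

Max: 62 at [1:6]


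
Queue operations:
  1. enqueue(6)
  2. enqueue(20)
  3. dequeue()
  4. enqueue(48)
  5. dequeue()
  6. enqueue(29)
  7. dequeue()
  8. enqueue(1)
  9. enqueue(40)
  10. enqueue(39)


enqueue(6) -> [6]
enqueue(20) -> [6, 20]
dequeue()->6, [20]
enqueue(48) -> [20, 48]
dequeue()->20, [48]
enqueue(29) -> [48, 29]
dequeue()->48, [29]
enqueue(1) -> [29, 1]
enqueue(40) -> [29, 1, 40]
enqueue(39) -> [29, 1, 40, 39]

Final queue: [29, 1, 40, 39]


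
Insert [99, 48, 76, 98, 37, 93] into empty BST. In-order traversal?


Insert 99: root
Insert 48: L from 99
Insert 76: L from 99 -> R from 48
Insert 98: L from 99 -> R from 48 -> R from 76
Insert 37: L from 99 -> L from 48
Insert 93: L from 99 -> R from 48 -> R from 76 -> L from 98

In-order: [37, 48, 76, 93, 98, 99]


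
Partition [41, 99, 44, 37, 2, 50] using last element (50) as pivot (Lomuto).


Pivot: 50
  41 <= 50: advance i (no swap)
  44 <= 50: swap -> [41, 44, 99, 37, 2, 50]
  37 <= 50: swap -> [41, 44, 37, 99, 2, 50]
  2 <= 50: swap -> [41, 44, 37, 2, 99, 50]
Place pivot at 4: [41, 44, 37, 2, 50, 99]

Partitioned: [41, 44, 37, 2, 50, 99]


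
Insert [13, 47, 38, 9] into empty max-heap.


Insert 13: [13]
Insert 47: [47, 13]
Insert 38: [47, 13, 38]
Insert 9: [47, 13, 38, 9]

Final heap: [47, 13, 38, 9]


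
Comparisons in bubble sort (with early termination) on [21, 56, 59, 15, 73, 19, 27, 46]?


Algorithm: bubble sort (with early termination)
Input: [21, 56, 59, 15, 73, 19, 27, 46]
Sorted: [15, 19, 21, 27, 46, 56, 59, 73]

25


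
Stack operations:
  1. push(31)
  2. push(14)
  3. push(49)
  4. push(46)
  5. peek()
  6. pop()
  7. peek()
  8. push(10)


push(31) -> [31]
push(14) -> [31, 14]
push(49) -> [31, 14, 49]
push(46) -> [31, 14, 49, 46]
peek()->46
pop()->46, [31, 14, 49]
peek()->49
push(10) -> [31, 14, 49, 10]

Final stack: [31, 14, 49, 10]


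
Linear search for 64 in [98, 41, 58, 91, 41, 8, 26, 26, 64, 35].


i=0: 98!=64
i=1: 41!=64
i=2: 58!=64
i=3: 91!=64
i=4: 41!=64
i=5: 8!=64
i=6: 26!=64
i=7: 26!=64
i=8: 64==64 found!

Found at 8, 9 comps


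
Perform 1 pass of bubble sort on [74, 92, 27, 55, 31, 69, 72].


Initial: [74, 92, 27, 55, 31, 69, 72]
Pass 1: [74, 27, 55, 31, 69, 72, 92] (5 swaps)

After 1 pass: [74, 27, 55, 31, 69, 72, 92]


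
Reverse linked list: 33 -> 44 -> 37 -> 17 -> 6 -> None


Step 1: curr=33, set curr.next=prev(None) | reversed so far: 33
Step 2: curr=44, set curr.next=prev(33) | reversed so far: 44 -> 33
Step 3: curr=37, set curr.next=prev(44) | reversed so far: 37 -> 44 -> 33
Step 4: curr=17, set curr.next=prev(37) | reversed so far: 17 -> 37 -> 44 -> 33
Step 5: curr=6, set curr.next=prev(17) | reversed so far: 6 -> 17 -> 37 -> 44 -> 33

6 -> 17 -> 37 -> 44 -> 33 -> None


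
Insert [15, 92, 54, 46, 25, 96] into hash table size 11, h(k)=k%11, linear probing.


Insert 15: h=4 -> slot 4
Insert 92: h=4, 1 probes -> slot 5
Insert 54: h=10 -> slot 10
Insert 46: h=2 -> slot 2
Insert 25: h=3 -> slot 3
Insert 96: h=8 -> slot 8

Table: [None, None, 46, 25, 15, 92, None, None, 96, None, 54]


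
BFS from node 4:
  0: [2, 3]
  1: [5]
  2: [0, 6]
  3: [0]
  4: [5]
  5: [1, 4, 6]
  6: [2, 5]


Visit 4, enqueue [5]
Visit 5, enqueue [1, 6]
Visit 1, enqueue []
Visit 6, enqueue [2]
Visit 2, enqueue [0]
Visit 0, enqueue [3]
Visit 3, enqueue []

BFS order: [4, 5, 1, 6, 2, 0, 3]


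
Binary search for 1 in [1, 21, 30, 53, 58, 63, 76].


Step 1: lo=0, hi=6, mid=3, val=53
Step 2: lo=0, hi=2, mid=1, val=21
Step 3: lo=0, hi=0, mid=0, val=1

Found at index 0


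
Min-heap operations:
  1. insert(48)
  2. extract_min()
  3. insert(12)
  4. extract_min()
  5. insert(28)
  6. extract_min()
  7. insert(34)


insert(48) -> [48]
extract_min()->48, []
insert(12) -> [12]
extract_min()->12, []
insert(28) -> [28]
extract_min()->28, []
insert(34) -> [34]

Final heap: [34]


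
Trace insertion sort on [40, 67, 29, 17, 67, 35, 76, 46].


Initial: [40, 67, 29, 17, 67, 35, 76, 46]
Insert 67: [40, 67, 29, 17, 67, 35, 76, 46]
Insert 29: [29, 40, 67, 17, 67, 35, 76, 46]
Insert 17: [17, 29, 40, 67, 67, 35, 76, 46]
Insert 67: [17, 29, 40, 67, 67, 35, 76, 46]
Insert 35: [17, 29, 35, 40, 67, 67, 76, 46]
Insert 76: [17, 29, 35, 40, 67, 67, 76, 46]
Insert 46: [17, 29, 35, 40, 46, 67, 67, 76]

Sorted: [17, 29, 35, 40, 46, 67, 67, 76]


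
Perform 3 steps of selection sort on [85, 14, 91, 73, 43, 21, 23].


Initial: [85, 14, 91, 73, 43, 21, 23]
Step 1: min=14 at 1
  Swap: [14, 85, 91, 73, 43, 21, 23]
Step 2: min=21 at 5
  Swap: [14, 21, 91, 73, 43, 85, 23]
Step 3: min=23 at 6
  Swap: [14, 21, 23, 73, 43, 85, 91]

After 3 steps: [14, 21, 23, 73, 43, 85, 91]


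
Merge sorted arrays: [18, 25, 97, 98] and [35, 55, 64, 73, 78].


Take 18 from A
Take 25 from A
Take 35 from B
Take 55 from B
Take 64 from B
Take 73 from B
Take 78 from B

Merged: [18, 25, 35, 55, 64, 73, 78, 97, 98]


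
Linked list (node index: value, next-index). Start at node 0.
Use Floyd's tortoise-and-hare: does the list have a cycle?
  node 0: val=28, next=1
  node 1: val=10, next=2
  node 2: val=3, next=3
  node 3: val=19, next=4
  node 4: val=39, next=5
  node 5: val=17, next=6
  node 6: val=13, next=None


Floyd's tortoise (slow, +1) and hare (fast, +2):
  init: slow=0, fast=0
  step 1: slow=1, fast=2
  step 2: slow=2, fast=4
  step 3: slow=3, fast=6
  step 4: fast -> None, no cycle

Cycle: no


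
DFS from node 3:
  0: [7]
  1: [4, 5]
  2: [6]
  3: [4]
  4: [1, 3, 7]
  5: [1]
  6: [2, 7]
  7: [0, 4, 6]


Visit 3, push [4]
Visit 4, push [7, 1]
Visit 1, push [5]
Visit 5, push []
Visit 7, push [6, 0]
Visit 0, push []
Visit 6, push [2]
Visit 2, push []

DFS order: [3, 4, 1, 5, 7, 0, 6, 2]


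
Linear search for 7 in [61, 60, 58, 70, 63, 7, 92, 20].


i=0: 61!=7
i=1: 60!=7
i=2: 58!=7
i=3: 70!=7
i=4: 63!=7
i=5: 7==7 found!

Found at 5, 6 comps


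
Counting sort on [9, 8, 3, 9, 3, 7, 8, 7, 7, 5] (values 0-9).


Input: [9, 8, 3, 9, 3, 7, 8, 7, 7, 5]
Counts: [0, 0, 0, 2, 0, 1, 0, 3, 2, 2]

Sorted: [3, 3, 5, 7, 7, 7, 8, 8, 9, 9]


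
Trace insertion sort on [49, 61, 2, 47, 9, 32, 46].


Initial: [49, 61, 2, 47, 9, 32, 46]
Insert 61: [49, 61, 2, 47, 9, 32, 46]
Insert 2: [2, 49, 61, 47, 9, 32, 46]
Insert 47: [2, 47, 49, 61, 9, 32, 46]
Insert 9: [2, 9, 47, 49, 61, 32, 46]
Insert 32: [2, 9, 32, 47, 49, 61, 46]
Insert 46: [2, 9, 32, 46, 47, 49, 61]

Sorted: [2, 9, 32, 46, 47, 49, 61]


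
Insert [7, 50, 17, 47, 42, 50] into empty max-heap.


Insert 7: [7]
Insert 50: [50, 7]
Insert 17: [50, 7, 17]
Insert 47: [50, 47, 17, 7]
Insert 42: [50, 47, 17, 7, 42]
Insert 50: [50, 47, 50, 7, 42, 17]

Final heap: [50, 47, 50, 7, 42, 17]


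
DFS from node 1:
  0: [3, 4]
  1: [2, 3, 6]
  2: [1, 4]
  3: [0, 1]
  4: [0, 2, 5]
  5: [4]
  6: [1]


Visit 1, push [6, 3, 2]
Visit 2, push [4]
Visit 4, push [5, 0]
Visit 0, push [3]
Visit 3, push []
Visit 5, push []
Visit 6, push []

DFS order: [1, 2, 4, 0, 3, 5, 6]


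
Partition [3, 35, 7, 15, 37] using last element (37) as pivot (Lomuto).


Pivot: 37
  3 <= 37: advance i (no swap)
  35 <= 37: advance i (no swap)
  7 <= 37: advance i (no swap)
  15 <= 37: advance i (no swap)
Place pivot at 4: [3, 35, 7, 15, 37]

Partitioned: [3, 35, 7, 15, 37]


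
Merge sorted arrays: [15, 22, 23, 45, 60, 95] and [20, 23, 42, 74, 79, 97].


Take 15 from A
Take 20 from B
Take 22 from A
Take 23 from A
Take 23 from B
Take 42 from B
Take 45 from A
Take 60 from A
Take 74 from B
Take 79 from B
Take 95 from A

Merged: [15, 20, 22, 23, 23, 42, 45, 60, 74, 79, 95, 97]


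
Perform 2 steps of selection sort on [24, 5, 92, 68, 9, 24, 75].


Initial: [24, 5, 92, 68, 9, 24, 75]
Step 1: min=5 at 1
  Swap: [5, 24, 92, 68, 9, 24, 75]
Step 2: min=9 at 4
  Swap: [5, 9, 92, 68, 24, 24, 75]

After 2 steps: [5, 9, 92, 68, 24, 24, 75]


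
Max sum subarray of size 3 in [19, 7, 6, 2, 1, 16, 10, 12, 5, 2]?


[0:3]: 32
[1:4]: 15
[2:5]: 9
[3:6]: 19
[4:7]: 27
[5:8]: 38
[6:9]: 27
[7:10]: 19

Max: 38 at [5:8]


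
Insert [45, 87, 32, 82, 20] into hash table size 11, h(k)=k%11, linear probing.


Insert 45: h=1 -> slot 1
Insert 87: h=10 -> slot 10
Insert 32: h=10, 1 probes -> slot 0
Insert 82: h=5 -> slot 5
Insert 20: h=9 -> slot 9

Table: [32, 45, None, None, None, 82, None, None, None, 20, 87]


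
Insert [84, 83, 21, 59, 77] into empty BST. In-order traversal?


Insert 84: root
Insert 83: L from 84
Insert 21: L from 84 -> L from 83
Insert 59: L from 84 -> L from 83 -> R from 21
Insert 77: L from 84 -> L from 83 -> R from 21 -> R from 59

In-order: [21, 59, 77, 83, 84]


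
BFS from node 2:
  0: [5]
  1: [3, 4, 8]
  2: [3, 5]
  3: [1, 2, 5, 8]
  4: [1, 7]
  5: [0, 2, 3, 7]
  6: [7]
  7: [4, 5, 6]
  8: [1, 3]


Visit 2, enqueue [3, 5]
Visit 3, enqueue [1, 8]
Visit 5, enqueue [0, 7]
Visit 1, enqueue [4]
Visit 8, enqueue []
Visit 0, enqueue []
Visit 7, enqueue [6]
Visit 4, enqueue []
Visit 6, enqueue []

BFS order: [2, 3, 5, 1, 8, 0, 7, 4, 6]


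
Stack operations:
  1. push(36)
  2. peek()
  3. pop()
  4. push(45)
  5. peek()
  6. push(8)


push(36) -> [36]
peek()->36
pop()->36, []
push(45) -> [45]
peek()->45
push(8) -> [45, 8]

Final stack: [45, 8]


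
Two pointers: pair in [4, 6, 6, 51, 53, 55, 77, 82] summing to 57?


lo=0(4)+hi=7(82)=86
lo=0(4)+hi=6(77)=81
lo=0(4)+hi=5(55)=59
lo=0(4)+hi=4(53)=57

Yes: 4+53=57


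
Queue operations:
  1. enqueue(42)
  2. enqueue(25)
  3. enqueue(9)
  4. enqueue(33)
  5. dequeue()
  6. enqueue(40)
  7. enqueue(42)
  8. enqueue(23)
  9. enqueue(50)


enqueue(42) -> [42]
enqueue(25) -> [42, 25]
enqueue(9) -> [42, 25, 9]
enqueue(33) -> [42, 25, 9, 33]
dequeue()->42, [25, 9, 33]
enqueue(40) -> [25, 9, 33, 40]
enqueue(42) -> [25, 9, 33, 40, 42]
enqueue(23) -> [25, 9, 33, 40, 42, 23]
enqueue(50) -> [25, 9, 33, 40, 42, 23, 50]

Final queue: [25, 9, 33, 40, 42, 23, 50]


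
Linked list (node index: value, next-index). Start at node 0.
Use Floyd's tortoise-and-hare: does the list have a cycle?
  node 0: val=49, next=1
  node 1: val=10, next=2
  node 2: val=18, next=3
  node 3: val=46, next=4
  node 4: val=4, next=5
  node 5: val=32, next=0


Floyd's tortoise (slow, +1) and hare (fast, +2):
  init: slow=0, fast=0
  step 1: slow=1, fast=2
  step 2: slow=2, fast=4
  step 3: slow=3, fast=0
  step 4: slow=4, fast=2
  step 5: slow=5, fast=4
  step 6: slow=0, fast=0
  slow == fast at node 0: cycle detected

Cycle: yes
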